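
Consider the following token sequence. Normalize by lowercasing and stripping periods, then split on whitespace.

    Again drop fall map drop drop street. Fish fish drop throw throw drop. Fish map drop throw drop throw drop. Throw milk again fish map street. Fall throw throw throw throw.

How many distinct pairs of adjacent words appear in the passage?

31 tokens → 30 bigram windows in total.
Repeated bigrams (each contributes count−1 duplicates):
  drop throw: 4
  throw throw: 4
  throw drop: 3
  fish map: 2
  map drop: 2
10 duplicate windows → 30 − 10 = 20 distinct.

20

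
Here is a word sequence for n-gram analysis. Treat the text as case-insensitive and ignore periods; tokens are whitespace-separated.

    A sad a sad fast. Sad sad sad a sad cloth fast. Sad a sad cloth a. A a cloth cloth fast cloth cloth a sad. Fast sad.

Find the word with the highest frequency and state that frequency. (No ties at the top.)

Unigram frequencies (highest first):
  sad: 10
  a: 8
  cloth: 6
  fast: 4

"sad", 10 times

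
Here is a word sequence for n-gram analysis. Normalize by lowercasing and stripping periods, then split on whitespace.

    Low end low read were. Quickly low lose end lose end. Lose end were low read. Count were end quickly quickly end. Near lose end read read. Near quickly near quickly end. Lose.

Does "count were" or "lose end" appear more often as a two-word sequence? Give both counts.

"count were": 1 occurrence
"lose end": 4 occurrences

"lose end" (4 vs 1)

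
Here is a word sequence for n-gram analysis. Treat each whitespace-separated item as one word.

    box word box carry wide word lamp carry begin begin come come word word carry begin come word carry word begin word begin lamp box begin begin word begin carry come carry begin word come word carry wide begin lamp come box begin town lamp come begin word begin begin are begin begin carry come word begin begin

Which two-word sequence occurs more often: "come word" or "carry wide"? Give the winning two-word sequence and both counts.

"come word" (4 vs 2)

"come word": 4 occurrences
"carry wide": 2 occurrences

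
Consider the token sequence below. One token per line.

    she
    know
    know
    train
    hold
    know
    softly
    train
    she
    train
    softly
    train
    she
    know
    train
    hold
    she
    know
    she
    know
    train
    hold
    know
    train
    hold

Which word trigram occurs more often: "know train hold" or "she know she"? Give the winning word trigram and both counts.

"know train hold": 4 occurrences
"she know she": 1 occurrence

"know train hold" (4 vs 1)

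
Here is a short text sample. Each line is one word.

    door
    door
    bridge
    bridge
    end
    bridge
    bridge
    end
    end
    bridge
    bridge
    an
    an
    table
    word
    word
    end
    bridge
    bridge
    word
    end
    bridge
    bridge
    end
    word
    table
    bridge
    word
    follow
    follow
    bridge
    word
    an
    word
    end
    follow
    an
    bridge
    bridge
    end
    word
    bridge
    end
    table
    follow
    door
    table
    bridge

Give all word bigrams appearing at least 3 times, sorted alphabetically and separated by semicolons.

bridge bridge; bridge end; bridge word; end bridge; word end

Bigram counts meeting the condition (at least 3 times):
  bridge bridge: 6
  bridge end: 5
  bridge word: 3
  end bridge: 4
  word end: 3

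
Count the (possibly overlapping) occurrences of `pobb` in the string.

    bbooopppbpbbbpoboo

Sliding a length-4 window over the 18 characters (15 positions):
  (no match at any position)

0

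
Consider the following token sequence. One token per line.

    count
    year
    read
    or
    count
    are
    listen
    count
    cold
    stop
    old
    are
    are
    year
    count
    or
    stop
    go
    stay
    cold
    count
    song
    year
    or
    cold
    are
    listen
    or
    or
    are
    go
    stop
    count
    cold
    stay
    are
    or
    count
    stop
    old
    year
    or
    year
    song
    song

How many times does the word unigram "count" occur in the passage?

Scanning the 45 tokens for "count":
  position 1: count
  position 5: count
  position 8: count
  position 15: count
  position 21: count
  position 33: count
  position 38: count

7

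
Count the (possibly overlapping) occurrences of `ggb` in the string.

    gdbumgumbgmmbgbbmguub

0

Sliding a length-3 window over the 21 characters (19 positions):
  (no match at any position)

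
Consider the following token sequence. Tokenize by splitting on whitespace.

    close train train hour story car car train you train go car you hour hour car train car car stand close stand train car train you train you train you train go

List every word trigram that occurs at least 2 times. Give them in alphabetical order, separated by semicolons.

Trigram counts meeting the condition (at least 2 times):
  car train you: 2
  train you train: 4
  you train go: 2
  you train you: 2

car train you; train you train; you train go; you train you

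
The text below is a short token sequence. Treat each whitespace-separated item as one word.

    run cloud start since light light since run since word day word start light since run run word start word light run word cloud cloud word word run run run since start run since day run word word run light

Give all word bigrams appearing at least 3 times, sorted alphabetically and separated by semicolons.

run run; run since; run word

Bigram counts meeting the condition (at least 3 times):
  run run: 3
  run since: 3
  run word: 3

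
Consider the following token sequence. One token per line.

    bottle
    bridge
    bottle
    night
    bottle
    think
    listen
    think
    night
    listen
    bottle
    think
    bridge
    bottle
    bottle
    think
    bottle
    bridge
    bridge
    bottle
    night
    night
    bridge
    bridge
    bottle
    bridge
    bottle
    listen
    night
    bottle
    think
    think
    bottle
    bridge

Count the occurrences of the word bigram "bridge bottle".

Scanning the 33 overlapping bigram windows for "bridge bottle":
  position 2–3: bridge bottle
  position 13–14: bridge bottle
  position 19–20: bridge bottle
  position 24–25: bridge bottle
  position 26–27: bridge bottle

5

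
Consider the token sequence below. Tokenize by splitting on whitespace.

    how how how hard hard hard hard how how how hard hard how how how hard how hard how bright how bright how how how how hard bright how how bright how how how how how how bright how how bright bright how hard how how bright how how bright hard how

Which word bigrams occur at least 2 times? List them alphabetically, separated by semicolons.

Bigram counts meeting the condition (at least 2 times):
  bright how: 7
  hard hard: 4
  hard how: 6
  how bright: 7
  how hard: 6
  how how: 18

bright how; hard hard; hard how; how bright; how hard; how how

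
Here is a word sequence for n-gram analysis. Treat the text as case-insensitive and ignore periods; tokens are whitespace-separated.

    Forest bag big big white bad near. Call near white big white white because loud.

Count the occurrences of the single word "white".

4

Scanning the 15 tokens for "white":
  position 5: white
  position 10: white
  position 12: white
  position 13: white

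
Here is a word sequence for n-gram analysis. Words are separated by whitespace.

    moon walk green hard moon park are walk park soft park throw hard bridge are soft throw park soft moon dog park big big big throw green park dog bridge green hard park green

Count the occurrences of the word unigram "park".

Scanning the 34 tokens for "park":
  position 6: park
  position 9: park
  position 11: park
  position 18: park
  position 22: park
  position 28: park
  position 33: park

7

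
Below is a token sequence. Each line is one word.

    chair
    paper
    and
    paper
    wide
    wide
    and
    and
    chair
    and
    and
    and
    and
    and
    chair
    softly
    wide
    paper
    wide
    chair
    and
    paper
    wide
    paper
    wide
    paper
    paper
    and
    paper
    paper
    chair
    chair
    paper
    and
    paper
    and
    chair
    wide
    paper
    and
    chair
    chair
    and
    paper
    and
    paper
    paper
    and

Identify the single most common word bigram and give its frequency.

Bigram frequencies (highest first):
  paper and: 7
  and paper: 6
  and and: 5
  paper wide: 4
  and chair: 4
  wide paper: 4
  … (11 more, each ≤ 3)

"paper and", 7 times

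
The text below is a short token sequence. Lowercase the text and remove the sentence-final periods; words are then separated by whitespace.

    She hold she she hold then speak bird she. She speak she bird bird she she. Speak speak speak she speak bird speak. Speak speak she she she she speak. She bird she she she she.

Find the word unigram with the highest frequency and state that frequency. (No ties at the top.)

"she", 18 times

Unigram frequencies (highest first):
  she: 18
  speak: 10
  bird: 5
  hold: 2
  then: 1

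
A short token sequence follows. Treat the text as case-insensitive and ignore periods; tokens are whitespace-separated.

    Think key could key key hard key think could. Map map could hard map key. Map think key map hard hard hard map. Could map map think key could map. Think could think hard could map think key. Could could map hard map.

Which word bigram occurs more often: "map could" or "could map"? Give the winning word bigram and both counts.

"map could": 2 occurrences
"could map": 5 occurrences

"could map" (5 vs 2)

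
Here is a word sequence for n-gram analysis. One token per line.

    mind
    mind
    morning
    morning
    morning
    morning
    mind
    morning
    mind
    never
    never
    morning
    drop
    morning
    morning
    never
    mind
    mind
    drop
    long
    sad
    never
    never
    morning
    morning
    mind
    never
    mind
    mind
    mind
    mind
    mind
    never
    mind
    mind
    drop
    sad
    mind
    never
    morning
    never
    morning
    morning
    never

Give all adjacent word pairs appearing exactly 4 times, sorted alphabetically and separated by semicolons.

mind never; never morning

Bigram counts meeting the condition (exactly 4 times):
  mind never: 4
  never morning: 4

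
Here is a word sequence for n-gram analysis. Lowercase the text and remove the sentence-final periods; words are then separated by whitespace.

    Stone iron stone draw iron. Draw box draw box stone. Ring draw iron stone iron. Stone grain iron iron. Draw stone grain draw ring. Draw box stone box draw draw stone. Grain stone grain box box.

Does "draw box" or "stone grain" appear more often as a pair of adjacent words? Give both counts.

"draw box": 3 occurrences
"stone grain": 4 occurrences

"stone grain" (4 vs 3)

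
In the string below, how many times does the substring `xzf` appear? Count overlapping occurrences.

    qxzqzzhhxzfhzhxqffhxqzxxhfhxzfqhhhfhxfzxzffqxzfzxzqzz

Sliding a length-3 window over the 53 characters (51 positions):
  position 9–11: xzf
  position 28–30: xzf
  position 40–42: xzf
  position 45–47: xzf

4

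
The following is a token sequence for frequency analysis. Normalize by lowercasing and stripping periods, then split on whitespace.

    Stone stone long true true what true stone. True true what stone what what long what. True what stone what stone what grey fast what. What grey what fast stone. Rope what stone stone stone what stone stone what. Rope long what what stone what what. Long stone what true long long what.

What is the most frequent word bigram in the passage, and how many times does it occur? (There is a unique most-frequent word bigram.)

"stone what", 7 times

Bigram frequencies (highest first):
  stone what: 7
  what stone: 6
  stone stone: 4
  what what: 4
  true what: 3
  what true: 3
  … (20 more, each ≤ 3)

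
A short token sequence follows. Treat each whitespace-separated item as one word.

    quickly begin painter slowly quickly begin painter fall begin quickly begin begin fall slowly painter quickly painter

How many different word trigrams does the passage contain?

14

17 tokens → 15 trigram windows in total.
Repeated trigrams (each contributes count−1 duplicates):
  quickly begin painter: 2
1 duplicate windows → 15 − 1 = 14 distinct.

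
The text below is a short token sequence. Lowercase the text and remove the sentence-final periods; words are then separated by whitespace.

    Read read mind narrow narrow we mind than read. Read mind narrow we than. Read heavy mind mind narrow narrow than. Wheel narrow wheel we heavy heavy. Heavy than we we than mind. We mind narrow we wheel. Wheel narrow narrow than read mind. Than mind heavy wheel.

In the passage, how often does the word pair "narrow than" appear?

Scanning the 47 overlapping bigram windows for "narrow than":
  position 20–21: narrow than
  position 41–42: narrow than

2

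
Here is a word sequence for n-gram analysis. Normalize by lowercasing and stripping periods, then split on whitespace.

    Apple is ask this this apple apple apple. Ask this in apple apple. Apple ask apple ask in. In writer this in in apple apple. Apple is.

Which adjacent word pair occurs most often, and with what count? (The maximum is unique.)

Bigram frequencies (highest first):
  apple apple: 6
  apple ask: 3
  apple is: 2
  ask this: 2
  this in: 2
  in apple: 2
  … (8 more, each ≤ 2)

"apple apple", 6 times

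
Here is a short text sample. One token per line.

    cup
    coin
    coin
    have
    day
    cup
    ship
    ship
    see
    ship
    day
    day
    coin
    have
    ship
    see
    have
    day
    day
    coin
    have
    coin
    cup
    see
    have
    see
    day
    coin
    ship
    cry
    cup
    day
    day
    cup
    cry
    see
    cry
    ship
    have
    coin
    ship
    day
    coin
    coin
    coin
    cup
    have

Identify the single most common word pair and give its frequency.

"day coin", 4 times

Bigram frequencies (highest first):
  day coin: 4
  coin coin: 3
  coin have: 3
  day day: 3
  have day: 2
  day cup: 2
  … (23 more, each ≤ 2)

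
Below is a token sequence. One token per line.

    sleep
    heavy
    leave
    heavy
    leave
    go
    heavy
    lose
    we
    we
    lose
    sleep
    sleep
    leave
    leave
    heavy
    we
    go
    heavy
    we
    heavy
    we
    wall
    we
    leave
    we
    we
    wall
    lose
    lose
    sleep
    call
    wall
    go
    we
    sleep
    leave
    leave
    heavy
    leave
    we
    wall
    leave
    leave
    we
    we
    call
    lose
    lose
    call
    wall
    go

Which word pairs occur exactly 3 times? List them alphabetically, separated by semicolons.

heavy leave; heavy we; leave heavy; leave leave; leave we; we wall; we we

Bigram counts meeting the condition (exactly 3 times):
  heavy leave: 3
  heavy we: 3
  leave heavy: 3
  leave leave: 3
  leave we: 3
  we wall: 3
  we we: 3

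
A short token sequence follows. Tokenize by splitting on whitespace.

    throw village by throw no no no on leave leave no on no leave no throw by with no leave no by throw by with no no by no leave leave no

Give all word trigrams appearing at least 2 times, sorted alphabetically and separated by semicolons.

Trigram counts meeting the condition (at least 2 times):
  by with no: 2
  leave leave no: 2
  no leave no: 2
  throw by with: 2

by with no; leave leave no; no leave no; throw by with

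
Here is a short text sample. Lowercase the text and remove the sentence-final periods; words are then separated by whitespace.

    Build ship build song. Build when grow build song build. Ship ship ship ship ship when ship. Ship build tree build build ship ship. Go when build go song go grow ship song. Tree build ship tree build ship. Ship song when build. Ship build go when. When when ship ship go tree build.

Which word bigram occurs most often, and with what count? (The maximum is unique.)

"ship ship", 8 times

Bigram frequencies (highest first):
  ship ship: 8
  build ship: 6
  tree build: 4
  ship build: 3
  build song: 2
  song build: 2
  … (21 more, each ≤ 2)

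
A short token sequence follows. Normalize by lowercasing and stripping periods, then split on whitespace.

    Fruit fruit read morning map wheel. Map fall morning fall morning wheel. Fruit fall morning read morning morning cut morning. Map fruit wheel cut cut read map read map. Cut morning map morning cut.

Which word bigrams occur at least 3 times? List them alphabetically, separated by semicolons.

Bigram counts meeting the condition (at least 3 times):
  fall morning: 3
  morning map: 3

fall morning; morning map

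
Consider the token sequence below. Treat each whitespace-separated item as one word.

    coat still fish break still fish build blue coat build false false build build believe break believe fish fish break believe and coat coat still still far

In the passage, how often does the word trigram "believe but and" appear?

Scanning the 25 overlapping trigram windows for "believe but and":
  (none found)

0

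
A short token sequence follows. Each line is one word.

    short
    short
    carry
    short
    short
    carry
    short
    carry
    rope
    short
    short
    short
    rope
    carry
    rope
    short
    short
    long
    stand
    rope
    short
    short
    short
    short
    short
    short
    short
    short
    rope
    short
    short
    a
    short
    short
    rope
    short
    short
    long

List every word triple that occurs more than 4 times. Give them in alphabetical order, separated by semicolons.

rope short short; short short short

Trigram counts meeting the condition (more than 4 times):
  rope short short: 5
  short short short: 7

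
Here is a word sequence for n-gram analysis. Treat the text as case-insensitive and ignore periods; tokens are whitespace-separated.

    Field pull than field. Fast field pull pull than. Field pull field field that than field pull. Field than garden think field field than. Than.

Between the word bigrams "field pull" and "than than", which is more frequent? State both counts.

"field pull" (4 vs 1)

"field pull": 4 occurrences
"than than": 1 occurrence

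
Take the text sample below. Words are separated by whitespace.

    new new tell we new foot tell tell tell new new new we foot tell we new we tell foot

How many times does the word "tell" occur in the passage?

6

Scanning the 20 tokens for "tell":
  position 3: tell
  position 7: tell
  position 8: tell
  position 9: tell
  position 15: tell
  position 19: tell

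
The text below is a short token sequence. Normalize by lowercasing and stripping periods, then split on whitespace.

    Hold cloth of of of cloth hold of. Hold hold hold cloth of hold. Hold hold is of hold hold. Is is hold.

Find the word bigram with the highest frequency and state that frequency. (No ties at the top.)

Bigram frequencies (highest first):
  hold hold: 5
  of hold: 3
  hold cloth: 2
  cloth of: 2
  of of: 2
  hold is: 2
  … (6 more, each ≤ 1)

"hold hold", 5 times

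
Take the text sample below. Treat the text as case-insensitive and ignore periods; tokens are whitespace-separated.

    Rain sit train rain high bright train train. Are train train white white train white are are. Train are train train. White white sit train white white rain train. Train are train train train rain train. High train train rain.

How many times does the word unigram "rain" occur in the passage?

Scanning the 40 tokens for "rain":
  position 1: rain
  position 4: rain
  position 28: rain
  position 35: rain
  position 40: rain

5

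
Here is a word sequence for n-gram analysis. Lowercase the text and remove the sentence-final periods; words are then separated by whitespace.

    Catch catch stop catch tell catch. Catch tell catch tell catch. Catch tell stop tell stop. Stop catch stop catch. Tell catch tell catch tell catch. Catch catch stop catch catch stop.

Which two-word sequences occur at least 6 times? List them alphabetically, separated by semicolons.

catch catch; catch tell; tell catch

Bigram counts meeting the condition (at least 6 times):
  catch catch: 6
  catch tell: 7
  tell catch: 6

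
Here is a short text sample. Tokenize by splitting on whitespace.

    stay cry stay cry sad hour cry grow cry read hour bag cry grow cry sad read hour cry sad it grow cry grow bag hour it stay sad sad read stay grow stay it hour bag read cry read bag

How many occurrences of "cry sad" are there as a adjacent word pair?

Scanning the 40 overlapping bigram windows for "cry sad":
  position 4–5: cry sad
  position 15–16: cry sad
  position 19–20: cry sad

3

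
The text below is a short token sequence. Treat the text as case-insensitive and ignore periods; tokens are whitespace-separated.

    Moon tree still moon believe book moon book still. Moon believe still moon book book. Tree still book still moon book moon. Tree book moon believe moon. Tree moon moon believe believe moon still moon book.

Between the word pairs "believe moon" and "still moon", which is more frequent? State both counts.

"believe moon": 2 occurrences
"still moon": 5 occurrences

"still moon" (5 vs 2)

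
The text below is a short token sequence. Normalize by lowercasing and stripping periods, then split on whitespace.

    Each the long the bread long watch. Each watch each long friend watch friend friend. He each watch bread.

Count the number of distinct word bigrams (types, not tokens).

16

19 tokens → 18 bigram windows in total.
Repeated bigrams (each contributes count−1 duplicates):
  each watch: 2
  watch each: 2
2 duplicate windows → 18 − 2 = 16 distinct.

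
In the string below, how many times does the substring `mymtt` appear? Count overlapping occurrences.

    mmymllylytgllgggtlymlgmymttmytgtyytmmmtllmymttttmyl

Sliding a length-5 window over the 51 characters (47 positions):
  position 23–27: mymtt
  position 42–46: mymtt

2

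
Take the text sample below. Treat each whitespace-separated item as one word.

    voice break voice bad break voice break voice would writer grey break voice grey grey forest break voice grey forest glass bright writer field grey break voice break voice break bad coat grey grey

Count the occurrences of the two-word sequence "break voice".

Scanning the 33 overlapping bigram windows for "break voice":
  position 2–3: break voice
  position 5–6: break voice
  position 7–8: break voice
  position 12–13: break voice
  position 17–18: break voice
  position 26–27: break voice
  position 28–29: break voice

7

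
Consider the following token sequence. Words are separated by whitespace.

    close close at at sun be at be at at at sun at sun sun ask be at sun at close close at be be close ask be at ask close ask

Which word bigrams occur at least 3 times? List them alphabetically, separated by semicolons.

Bigram counts meeting the condition (at least 3 times):
  at at: 3
  at sun: 4
  be at: 4

at at; at sun; be at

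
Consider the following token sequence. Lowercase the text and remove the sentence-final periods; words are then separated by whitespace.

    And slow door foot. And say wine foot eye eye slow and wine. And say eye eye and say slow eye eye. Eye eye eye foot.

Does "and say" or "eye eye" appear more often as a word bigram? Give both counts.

"eye eye" (6 vs 3)

"and say": 3 occurrences
"eye eye": 6 occurrences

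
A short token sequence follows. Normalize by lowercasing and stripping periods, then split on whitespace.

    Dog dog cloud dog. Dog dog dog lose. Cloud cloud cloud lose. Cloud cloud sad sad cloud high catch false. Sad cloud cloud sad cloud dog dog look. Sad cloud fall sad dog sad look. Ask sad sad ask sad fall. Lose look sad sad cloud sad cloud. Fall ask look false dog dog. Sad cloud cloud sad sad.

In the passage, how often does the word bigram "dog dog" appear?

Scanning the 58 overlapping bigram windows for "dog dog":
  position 1–2: dog dog
  position 4–5: dog dog
  position 5–6: dog dog
  position 6–7: dog dog
  position 26–27: dog dog
  position 53–54: dog dog

6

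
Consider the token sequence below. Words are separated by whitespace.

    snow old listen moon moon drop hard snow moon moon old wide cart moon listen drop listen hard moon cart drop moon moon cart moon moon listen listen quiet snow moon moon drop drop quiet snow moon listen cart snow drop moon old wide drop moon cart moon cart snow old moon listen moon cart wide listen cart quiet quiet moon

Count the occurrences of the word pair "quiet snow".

2

Scanning the 60 overlapping bigram windows for "quiet snow":
  position 29–30: quiet snow
  position 35–36: quiet snow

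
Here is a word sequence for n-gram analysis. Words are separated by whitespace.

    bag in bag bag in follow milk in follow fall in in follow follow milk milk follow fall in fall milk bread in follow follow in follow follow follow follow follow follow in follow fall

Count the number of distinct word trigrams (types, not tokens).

35 tokens → 33 trigram windows in total.
Repeated trigrams (each contributes count−1 duplicates):
  follow follow follow: 4
  in follow follow: 3
  follow fall in: 2
  follow follow in: 2
  follow in follow: 2
  in follow fall: 2
9 duplicate windows → 33 − 9 = 24 distinct.

24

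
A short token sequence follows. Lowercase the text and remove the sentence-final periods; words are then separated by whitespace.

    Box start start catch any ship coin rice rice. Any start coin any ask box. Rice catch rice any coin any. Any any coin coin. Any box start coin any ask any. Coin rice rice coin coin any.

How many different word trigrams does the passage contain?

32

38 tokens → 36 trigram windows in total.
Repeated trigrams (each contributes count−1 duplicates):
  coin any ask: 2
  coin coin any: 2
  coin rice rice: 2
  start coin any: 2
4 duplicate windows → 36 − 4 = 32 distinct.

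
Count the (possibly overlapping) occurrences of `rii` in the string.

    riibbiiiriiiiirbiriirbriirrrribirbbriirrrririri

Sliding a length-3 window over the 47 characters (45 positions):
  position 1–3: rii
  position 9–11: rii
  position 18–20: rii
  position 23–25: rii
  position 36–38: rii

5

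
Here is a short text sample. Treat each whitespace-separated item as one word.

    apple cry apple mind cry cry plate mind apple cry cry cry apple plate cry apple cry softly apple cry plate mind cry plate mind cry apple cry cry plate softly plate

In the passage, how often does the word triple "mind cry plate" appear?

1

Scanning the 30 overlapping trigram windows for "mind cry plate":
  position 22–24: mind cry plate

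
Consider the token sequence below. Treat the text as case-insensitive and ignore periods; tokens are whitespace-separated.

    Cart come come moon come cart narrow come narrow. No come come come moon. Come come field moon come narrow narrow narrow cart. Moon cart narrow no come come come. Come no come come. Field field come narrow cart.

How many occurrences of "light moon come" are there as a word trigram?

0

Scanning the 37 overlapping trigram windows for "light moon come":
  (none found)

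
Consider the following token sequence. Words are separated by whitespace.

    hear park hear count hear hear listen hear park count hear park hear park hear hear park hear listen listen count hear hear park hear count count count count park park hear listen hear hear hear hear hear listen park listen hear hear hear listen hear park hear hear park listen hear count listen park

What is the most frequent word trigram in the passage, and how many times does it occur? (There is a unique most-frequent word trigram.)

Trigram frequencies (highest first):
  hear park hear: 6
  hear hear hear: 4
  hear hear listen: 3
  hear listen hear: 3
  hear hear park: 3
  park hear count: 2
  … (25 more, each ≤ 2)

"hear park hear", 6 times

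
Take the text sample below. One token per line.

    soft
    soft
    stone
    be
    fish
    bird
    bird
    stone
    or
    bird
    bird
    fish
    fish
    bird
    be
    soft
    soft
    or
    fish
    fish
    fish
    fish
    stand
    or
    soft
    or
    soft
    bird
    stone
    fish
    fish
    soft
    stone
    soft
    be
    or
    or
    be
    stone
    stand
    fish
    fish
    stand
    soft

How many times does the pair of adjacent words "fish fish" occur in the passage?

6

Scanning the 43 overlapping bigram windows for "fish fish":
  position 12–13: fish fish
  position 19–20: fish fish
  position 20–21: fish fish
  position 21–22: fish fish
  position 30–31: fish fish
  position 41–42: fish fish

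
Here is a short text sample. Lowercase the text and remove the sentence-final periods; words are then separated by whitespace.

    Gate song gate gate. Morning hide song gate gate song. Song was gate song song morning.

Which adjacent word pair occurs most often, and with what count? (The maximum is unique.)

Bigram frequencies (highest first):
  gate song: 3
  song gate: 2
  gate gate: 2
  song song: 2
  gate morning: 1
  morning hide: 1
  … (4 more, each ≤ 1)

"gate song", 3 times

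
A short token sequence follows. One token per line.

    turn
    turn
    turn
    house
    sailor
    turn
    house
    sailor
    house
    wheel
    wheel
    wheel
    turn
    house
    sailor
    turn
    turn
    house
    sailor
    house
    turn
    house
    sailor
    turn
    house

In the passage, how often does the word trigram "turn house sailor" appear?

5

Scanning the 23 overlapping trigram windows for "turn house sailor":
  position 3–5: turn house sailor
  position 6–8: turn house sailor
  position 13–15: turn house sailor
  position 17–19: turn house sailor
  position 21–23: turn house sailor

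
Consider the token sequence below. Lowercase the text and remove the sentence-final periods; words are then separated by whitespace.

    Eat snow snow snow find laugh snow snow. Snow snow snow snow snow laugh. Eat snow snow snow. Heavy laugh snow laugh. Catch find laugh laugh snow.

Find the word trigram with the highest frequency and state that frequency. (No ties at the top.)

Trigram frequencies (highest first):
  snow snow snow: 7
  eat snow snow: 2
  snow snow find: 1
  snow find laugh: 1
  find laugh snow: 1
  laugh snow snow: 1
  … (12 more, each ≤ 1)

"snow snow snow", 7 times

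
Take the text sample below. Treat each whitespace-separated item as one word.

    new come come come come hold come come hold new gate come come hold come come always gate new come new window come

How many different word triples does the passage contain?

23 tokens → 21 trigram windows in total.
Repeated trigrams (each contributes count−1 duplicates):
  come come hold: 3
  come come come: 2
  come hold come: 2
  hold come come: 2
5 duplicate windows → 21 − 5 = 16 distinct.

16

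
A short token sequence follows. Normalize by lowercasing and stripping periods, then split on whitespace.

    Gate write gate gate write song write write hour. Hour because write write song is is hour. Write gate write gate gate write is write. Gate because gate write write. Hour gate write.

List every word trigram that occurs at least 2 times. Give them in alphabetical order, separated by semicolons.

gate gate write; gate write gate; write gate gate; write write hour

Trigram counts meeting the condition (at least 2 times):
  gate gate write: 2
  gate write gate: 2
  write gate gate: 2
  write write hour: 2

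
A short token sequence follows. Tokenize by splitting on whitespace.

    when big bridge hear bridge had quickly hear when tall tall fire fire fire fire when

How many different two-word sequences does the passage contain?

16 tokens → 15 bigram windows in total.
Repeated bigrams (each contributes count−1 duplicates):
  fire fire: 3
2 duplicate windows → 15 − 2 = 13 distinct.

13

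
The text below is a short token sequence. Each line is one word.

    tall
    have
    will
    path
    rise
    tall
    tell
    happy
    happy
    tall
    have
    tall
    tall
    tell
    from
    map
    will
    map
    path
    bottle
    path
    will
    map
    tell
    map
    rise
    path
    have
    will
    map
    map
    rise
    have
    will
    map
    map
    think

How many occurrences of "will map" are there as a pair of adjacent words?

Scanning the 36 overlapping bigram windows for "will map":
  position 17–18: will map
  position 22–23: will map
  position 29–30: will map
  position 34–35: will map

4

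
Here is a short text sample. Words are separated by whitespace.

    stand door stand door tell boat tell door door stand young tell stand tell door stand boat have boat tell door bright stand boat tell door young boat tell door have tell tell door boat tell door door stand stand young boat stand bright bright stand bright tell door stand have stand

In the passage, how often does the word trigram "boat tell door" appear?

Scanning the 50 overlapping trigram windows for "boat tell door":
  position 6–8: boat tell door
  position 19–21: boat tell door
  position 24–26: boat tell door
  position 28–30: boat tell door
  position 35–37: boat tell door

5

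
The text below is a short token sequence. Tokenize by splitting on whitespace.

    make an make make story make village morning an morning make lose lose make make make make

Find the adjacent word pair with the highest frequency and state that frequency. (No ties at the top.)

Bigram frequencies (highest first):
  make make: 4
  make an: 1
  an make: 1
  make story: 1
  story make: 1
  make village: 1
  … (7 more, each ≤ 1)

"make make", 4 times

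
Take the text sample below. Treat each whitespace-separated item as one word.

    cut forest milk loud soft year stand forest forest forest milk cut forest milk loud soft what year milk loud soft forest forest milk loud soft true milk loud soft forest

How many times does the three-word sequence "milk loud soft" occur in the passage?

5

Scanning the 29 overlapping trigram windows for "milk loud soft":
  position 3–5: milk loud soft
  position 14–16: milk loud soft
  position 19–21: milk loud soft
  position 24–26: milk loud soft
  position 28–30: milk loud soft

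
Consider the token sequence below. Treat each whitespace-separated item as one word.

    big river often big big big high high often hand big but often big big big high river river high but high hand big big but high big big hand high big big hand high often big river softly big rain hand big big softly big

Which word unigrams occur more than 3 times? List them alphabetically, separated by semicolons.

big; hand; high; often; river

Unigram counts meeting the condition (more than 3 times):
  big: 19
  hand: 5
  high: 8
  often: 4
  river: 4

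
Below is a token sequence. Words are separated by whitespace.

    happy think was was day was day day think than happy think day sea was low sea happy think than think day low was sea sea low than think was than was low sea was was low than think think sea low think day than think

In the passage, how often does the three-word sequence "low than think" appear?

2

Scanning the 44 overlapping trigram windows for "low than think":
  position 27–29: low than think
  position 37–39: low than think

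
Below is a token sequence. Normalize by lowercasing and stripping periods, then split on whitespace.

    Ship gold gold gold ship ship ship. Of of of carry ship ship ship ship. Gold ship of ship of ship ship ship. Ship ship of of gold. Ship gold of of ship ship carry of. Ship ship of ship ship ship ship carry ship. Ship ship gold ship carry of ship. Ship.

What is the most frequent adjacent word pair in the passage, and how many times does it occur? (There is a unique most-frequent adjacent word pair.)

"ship ship", 17 times

Bigram frequencies (highest first):
  ship ship: 17
  of ship: 6
  ship of: 5
  ship gold: 4
  gold ship: 4
  of of: 4
  … (7 more, each ≤ 3)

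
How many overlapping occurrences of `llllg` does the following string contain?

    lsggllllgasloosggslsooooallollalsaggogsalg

Sliding a length-5 window over the 42 characters (38 positions):
  position 5–9: llllg

1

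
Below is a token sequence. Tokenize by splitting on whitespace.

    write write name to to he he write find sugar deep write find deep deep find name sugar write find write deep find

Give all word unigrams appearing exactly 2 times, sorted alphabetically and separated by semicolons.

he; name; sugar; to

Unigram counts meeting the condition (exactly 2 times):
  he: 2
  name: 2
  sugar: 2
  to: 2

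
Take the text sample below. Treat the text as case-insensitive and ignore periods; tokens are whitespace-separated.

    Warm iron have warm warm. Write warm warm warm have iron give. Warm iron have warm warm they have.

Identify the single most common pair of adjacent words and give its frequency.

Bigram frequencies (highest first):
  warm warm: 4
  warm iron: 2
  iron have: 2
  have warm: 2
  warm write: 1
  write warm: 1
  … (6 more, each ≤ 1)

"warm warm", 4 times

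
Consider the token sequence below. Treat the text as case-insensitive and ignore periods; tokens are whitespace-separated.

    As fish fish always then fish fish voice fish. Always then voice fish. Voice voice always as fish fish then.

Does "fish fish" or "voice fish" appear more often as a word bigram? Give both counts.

"fish fish" (3 vs 2)

"fish fish": 3 occurrences
"voice fish": 2 occurrences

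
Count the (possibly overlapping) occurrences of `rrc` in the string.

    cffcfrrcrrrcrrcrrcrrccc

5

Sliding a length-3 window over the 23 characters (21 positions):
  position 6–8: rrc
  position 10–12: rrc
  position 13–15: rrc
  position 16–18: rrc
  position 19–21: rrc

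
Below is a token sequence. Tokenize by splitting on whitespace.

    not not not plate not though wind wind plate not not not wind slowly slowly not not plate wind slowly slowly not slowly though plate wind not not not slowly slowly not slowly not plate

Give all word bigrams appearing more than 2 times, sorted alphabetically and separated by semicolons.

not not; not plate; not slowly; slowly not; slowly slowly

Bigram counts meeting the condition (more than 2 times):
  not not: 7
  not plate: 3
  not slowly: 3
  slowly not: 4
  slowly slowly: 3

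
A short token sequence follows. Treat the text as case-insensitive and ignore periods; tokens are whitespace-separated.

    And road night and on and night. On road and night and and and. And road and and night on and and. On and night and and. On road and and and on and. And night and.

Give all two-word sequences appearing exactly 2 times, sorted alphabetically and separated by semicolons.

Bigram counts meeting the condition (exactly 2 times):
  and road: 2
  night on: 2
  on road: 2

and road; night on; on road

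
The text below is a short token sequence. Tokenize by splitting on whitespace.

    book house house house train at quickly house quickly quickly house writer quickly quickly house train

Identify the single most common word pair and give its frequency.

Bigram frequencies (highest first):
  quickly house: 3
  house house: 2
  house train: 2
  quickly quickly: 2
  book house: 1
  train at: 1
  … (4 more, each ≤ 1)

"quickly house", 3 times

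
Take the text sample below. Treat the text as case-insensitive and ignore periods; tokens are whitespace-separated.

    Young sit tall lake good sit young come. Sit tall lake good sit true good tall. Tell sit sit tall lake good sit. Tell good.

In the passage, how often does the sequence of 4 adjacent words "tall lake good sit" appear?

3

Scanning the 22 overlapping 4-gram windows for "tall lake good sit":
  position 3–6: tall lake good sit
  position 10–13: tall lake good sit
  position 20–23: tall lake good sit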